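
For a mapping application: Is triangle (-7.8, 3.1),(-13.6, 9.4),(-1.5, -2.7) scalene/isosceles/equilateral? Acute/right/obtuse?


Side lengths squared: AB^2=73.33, BC^2=292.82, CA^2=73.33
Sorted: [73.33, 73.33, 292.82]
By sides: Isosceles, By angles: Obtuse

Isosceles, Obtuse


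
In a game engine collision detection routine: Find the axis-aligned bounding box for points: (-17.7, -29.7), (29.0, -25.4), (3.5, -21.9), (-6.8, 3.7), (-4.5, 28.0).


x range: [-17.7, 29]
y range: [-29.7, 28]
Bounding box: (-17.7,-29.7) to (29,28)

(-17.7,-29.7) to (29,28)


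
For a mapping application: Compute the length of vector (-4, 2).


|u| = sqrt((-4)^2 + 2^2) = sqrt(20) = 4.4721

4.4721


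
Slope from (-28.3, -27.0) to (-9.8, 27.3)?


slope = (y2-y1)/(x2-x1) = (27.3-(-27))/((-9.8)-(-28.3)) = 54.3/18.5 = 2.9351

2.9351


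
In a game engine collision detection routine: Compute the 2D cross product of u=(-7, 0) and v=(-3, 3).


u x v = u_x*v_y - u_y*v_x = (-7)*3 - 0*(-3)
= (-21) - 0 = -21

-21


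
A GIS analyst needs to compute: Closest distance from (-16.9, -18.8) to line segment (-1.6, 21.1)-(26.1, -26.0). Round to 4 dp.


Project P onto AB: t = 0.4875 (clamped to [0,1])
Closest point on segment: (11.9033, -1.8605)
Distance: 33.4152

33.4152


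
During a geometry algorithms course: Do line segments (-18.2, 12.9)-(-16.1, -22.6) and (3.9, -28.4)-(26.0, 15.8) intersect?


Cross products: d1=1889.55, d2=1012.18, d3=697.82, d4=1575.19
d1*d2 < 0 and d3*d4 < 0? no

No, they don't intersect


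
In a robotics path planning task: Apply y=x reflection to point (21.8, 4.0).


Reflection over y=x: (x,y) -> (y,x)
(21.8, 4) -> (4, 21.8)

(4, 21.8)


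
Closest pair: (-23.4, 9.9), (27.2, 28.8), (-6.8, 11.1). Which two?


d(P0,P1) = 54.0145, d(P0,P2) = 16.6433, d(P1,P2) = 38.3313
Closest: P0 and P2

Closest pair: (-23.4, 9.9) and (-6.8, 11.1), distance = 16.6433


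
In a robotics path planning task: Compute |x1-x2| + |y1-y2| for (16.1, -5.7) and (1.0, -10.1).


|16.1-1| + |(-5.7)-(-10.1)| = 15.1 + 4.4 = 19.5

19.5


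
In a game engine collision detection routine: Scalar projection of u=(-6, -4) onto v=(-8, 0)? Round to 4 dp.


u.v = 48, |v| = sqrt(64) = 8
Scalar projection = u.v / |v| = 48 / sqrt(64) = 6

6


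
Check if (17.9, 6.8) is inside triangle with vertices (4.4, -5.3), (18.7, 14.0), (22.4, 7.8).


Cross products: AB x AP = -87.52, BC x BP = -31.6, CA x CP = -40.95
All same sign? yes

Yes, inside


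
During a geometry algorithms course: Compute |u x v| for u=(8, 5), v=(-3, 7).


|u x v| = |8*7 - 5*(-3)|
= |56 - (-15)| = 71

71


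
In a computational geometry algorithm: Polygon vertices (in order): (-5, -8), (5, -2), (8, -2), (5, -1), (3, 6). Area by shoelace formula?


Shoelace sum: ((-5)*(-2) - 5*(-8)) + (5*(-2) - 8*(-2)) + (8*(-1) - 5*(-2)) + (5*6 - 3*(-1)) + (3*(-8) - (-5)*6)
= 97
Area = |97|/2 = 48.5

48.5


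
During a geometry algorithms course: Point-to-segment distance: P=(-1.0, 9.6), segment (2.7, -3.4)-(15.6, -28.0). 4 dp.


Project P onto AB: t = 0 (clamped to [0,1])
Closest point on segment: (2.7, -3.4)
Distance: 13.5163

13.5163


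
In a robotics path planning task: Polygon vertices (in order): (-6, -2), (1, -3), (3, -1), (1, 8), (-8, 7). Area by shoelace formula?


Shoelace sum: ((-6)*(-3) - 1*(-2)) + (1*(-1) - 3*(-3)) + (3*8 - 1*(-1)) + (1*7 - (-8)*8) + ((-8)*(-2) - (-6)*7)
= 182
Area = |182|/2 = 91

91


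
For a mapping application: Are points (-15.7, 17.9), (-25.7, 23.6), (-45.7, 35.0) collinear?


Cross product: ((-25.7)-(-15.7))*(35-17.9) - (23.6-17.9)*((-45.7)-(-15.7))
= 0

Yes, collinear


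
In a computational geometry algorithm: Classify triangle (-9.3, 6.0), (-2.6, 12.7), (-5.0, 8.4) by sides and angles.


Side lengths squared: AB^2=89.78, BC^2=24.25, CA^2=24.25
Sorted: [24.25, 24.25, 89.78]
By sides: Isosceles, By angles: Obtuse

Isosceles, Obtuse


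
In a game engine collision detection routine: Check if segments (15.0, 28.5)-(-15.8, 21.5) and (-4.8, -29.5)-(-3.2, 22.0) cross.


Cross products: d1=-926.9, d2=648.1, d3=1647.8, d4=72.8
d1*d2 < 0 and d3*d4 < 0? no

No, they don't intersect


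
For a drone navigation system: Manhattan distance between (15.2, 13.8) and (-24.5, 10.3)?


|15.2-(-24.5)| + |13.8-10.3| = 39.7 + 3.5 = 43.2

43.2


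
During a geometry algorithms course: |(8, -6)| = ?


|u| = sqrt(8^2 + (-6)^2) = sqrt(100) = 10

10


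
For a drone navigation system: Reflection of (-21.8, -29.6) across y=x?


Reflection over y=x: (x,y) -> (y,x)
(-21.8, -29.6) -> (-29.6, -21.8)

(-29.6, -21.8)


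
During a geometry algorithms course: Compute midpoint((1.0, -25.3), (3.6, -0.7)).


M = ((1+3.6)/2, ((-25.3)+(-0.7))/2)
= (2.3, -13)

(2.3, -13)


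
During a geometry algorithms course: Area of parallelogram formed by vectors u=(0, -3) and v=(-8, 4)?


|u x v| = |0*4 - (-3)*(-8)|
= |0 - 24| = 24

24


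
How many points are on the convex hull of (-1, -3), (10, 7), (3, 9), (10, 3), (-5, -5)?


Convex hull vertices (CCW): (-5, -5), (-1, -3), (10, 3), (10, 7), (3, 9)
Count = 5

5


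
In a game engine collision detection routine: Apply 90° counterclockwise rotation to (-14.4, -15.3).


90° CCW: (x,y) -> (-y, x)
(-14.4,-15.3) -> (15.3, -14.4)

(15.3, -14.4)


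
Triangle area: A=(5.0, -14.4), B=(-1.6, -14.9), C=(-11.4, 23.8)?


Area = |x_A(y_B-y_C) + x_B(y_C-y_A) + x_C(y_A-y_B)|/2
= |(-193.5) + (-61.12) + (-5.7)|/2
= 260.32/2 = 130.16

130.16


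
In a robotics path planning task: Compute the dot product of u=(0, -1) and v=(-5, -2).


u . v = u_x*v_x + u_y*v_y = 0*(-5) + (-1)*(-2)
= 0 + 2 = 2

2


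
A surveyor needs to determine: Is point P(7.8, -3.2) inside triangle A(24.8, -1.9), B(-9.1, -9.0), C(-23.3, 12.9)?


Cross products: AB x AP = -76.63, BC x BP = -452.47, CA x CP = -314.13
All same sign? yes

Yes, inside


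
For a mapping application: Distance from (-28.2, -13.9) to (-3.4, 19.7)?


dx=24.8, dy=33.6
d^2 = 24.8^2 + 33.6^2 = 1744
d = sqrt(1744) = 41.7612

41.7612


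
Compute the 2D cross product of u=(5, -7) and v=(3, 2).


u x v = u_x*v_y - u_y*v_x = 5*2 - (-7)*3
= 10 - (-21) = 31

31


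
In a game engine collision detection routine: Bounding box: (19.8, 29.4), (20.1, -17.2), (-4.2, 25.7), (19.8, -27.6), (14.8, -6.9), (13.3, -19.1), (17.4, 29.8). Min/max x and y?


x range: [-4.2, 20.1]
y range: [-27.6, 29.8]
Bounding box: (-4.2,-27.6) to (20.1,29.8)

(-4.2,-27.6) to (20.1,29.8)


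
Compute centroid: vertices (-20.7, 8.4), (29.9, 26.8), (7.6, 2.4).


Centroid = ((x_A+x_B+x_C)/3, (y_A+y_B+y_C)/3)
= (((-20.7)+29.9+7.6)/3, (8.4+26.8+2.4)/3)
= (5.6, 12.5333)

(5.6, 12.5333)


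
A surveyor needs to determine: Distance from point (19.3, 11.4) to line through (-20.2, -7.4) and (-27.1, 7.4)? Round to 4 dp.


|cross product| = 714.32
|line direction| = sqrt(266.65) = 16.3294
Distance = 714.32/sqrt(266.65) = 43.7444

43.7444


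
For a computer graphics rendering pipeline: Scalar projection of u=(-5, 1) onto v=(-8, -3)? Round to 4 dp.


u.v = 37, |v| = sqrt(73) = 8.544
Scalar projection = u.v / |v| = 37 / sqrt(73) = 4.3305

4.3305


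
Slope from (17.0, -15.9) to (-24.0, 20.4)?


slope = (y2-y1)/(x2-x1) = (20.4-(-15.9))/((-24)-17) = 36.3/(-41) = -0.8854

-0.8854


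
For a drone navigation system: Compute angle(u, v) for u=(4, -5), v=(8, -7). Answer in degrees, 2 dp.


u.v = 67, |u| = sqrt(41) = 6.4031, |v| = sqrt(113) = 10.6301
cos(theta) = u.v/(|u||v|) = 67/sqrt(4633) = 0.984337
theta = acos(0.984337) = 10.15 degrees

10.15 degrees


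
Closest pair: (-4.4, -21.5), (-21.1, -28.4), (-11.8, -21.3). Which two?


d(P0,P1) = 18.0693, d(P0,P2) = 7.4027, d(P1,P2) = 11.7004
Closest: P0 and P2

Closest pair: (-4.4, -21.5) and (-11.8, -21.3), distance = 7.4027


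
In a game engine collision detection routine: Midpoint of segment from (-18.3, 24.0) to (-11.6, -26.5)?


M = (((-18.3)+(-11.6))/2, (24+(-26.5))/2)
= (-14.95, -1.25)

(-14.95, -1.25)


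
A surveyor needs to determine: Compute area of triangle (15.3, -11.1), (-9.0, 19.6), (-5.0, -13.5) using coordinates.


Area = |x_A(y_B-y_C) + x_B(y_C-y_A) + x_C(y_A-y_B)|/2
= |506.43 + 21.6 + 153.5|/2
= 681.53/2 = 340.765

340.765


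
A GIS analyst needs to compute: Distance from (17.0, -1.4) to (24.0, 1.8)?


dx=7, dy=3.2
d^2 = 7^2 + 3.2^2 = 59.24
d = sqrt(59.24) = 7.6968

7.6968


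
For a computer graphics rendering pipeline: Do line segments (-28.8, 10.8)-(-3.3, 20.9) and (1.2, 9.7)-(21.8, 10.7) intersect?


Cross products: d1=52.66, d2=235.22, d3=-331.05, d4=-513.61
d1*d2 < 0 and d3*d4 < 0? no

No, they don't intersect


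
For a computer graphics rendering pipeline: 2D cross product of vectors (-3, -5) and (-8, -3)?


u x v = u_x*v_y - u_y*v_x = (-3)*(-3) - (-5)*(-8)
= 9 - 40 = -31

-31


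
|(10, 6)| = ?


|u| = sqrt(10^2 + 6^2) = sqrt(136) = 11.6619

11.6619


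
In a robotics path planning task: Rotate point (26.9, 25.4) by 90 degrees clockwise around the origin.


90° CW: (x,y) -> (y, -x)
(26.9,25.4) -> (25.4, -26.9)

(25.4, -26.9)


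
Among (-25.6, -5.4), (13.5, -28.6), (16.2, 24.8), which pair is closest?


d(P0,P1) = 45.4648, d(P0,P2) = 51.5682, d(P1,P2) = 53.4682
Closest: P0 and P1

Closest pair: (-25.6, -5.4) and (13.5, -28.6), distance = 45.4648


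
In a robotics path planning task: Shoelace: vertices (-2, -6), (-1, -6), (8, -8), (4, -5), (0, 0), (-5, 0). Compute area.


Shoelace sum: ((-2)*(-6) - (-1)*(-6)) + ((-1)*(-8) - 8*(-6)) + (8*(-5) - 4*(-8)) + (4*0 - 0*(-5)) + (0*0 - (-5)*0) + ((-5)*(-6) - (-2)*0)
= 84
Area = |84|/2 = 42

42


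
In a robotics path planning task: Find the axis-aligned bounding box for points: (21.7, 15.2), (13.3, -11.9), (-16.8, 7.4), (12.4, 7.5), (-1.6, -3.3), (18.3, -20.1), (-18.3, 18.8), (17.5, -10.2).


x range: [-18.3, 21.7]
y range: [-20.1, 18.8]
Bounding box: (-18.3,-20.1) to (21.7,18.8)

(-18.3,-20.1) to (21.7,18.8)


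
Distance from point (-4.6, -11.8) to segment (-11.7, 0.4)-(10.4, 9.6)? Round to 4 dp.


Project P onto AB: t = 0.078 (clamped to [0,1])
Closest point on segment: (-9.9773, 1.1172)
Distance: 13.9917

13.9917


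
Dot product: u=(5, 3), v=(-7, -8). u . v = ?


u . v = u_x*v_x + u_y*v_y = 5*(-7) + 3*(-8)
= (-35) + (-24) = -59

-59


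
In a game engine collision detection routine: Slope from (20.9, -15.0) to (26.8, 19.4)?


slope = (y2-y1)/(x2-x1) = (19.4-(-15))/(26.8-20.9) = 34.4/5.9 = 5.8305

5.8305


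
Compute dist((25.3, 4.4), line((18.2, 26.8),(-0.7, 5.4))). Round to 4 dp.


|cross product| = 575.3
|line direction| = sqrt(815.17) = 28.5512
Distance = 575.3/sqrt(815.17) = 20.1498

20.1498


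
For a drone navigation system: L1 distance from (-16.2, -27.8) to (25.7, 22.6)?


|(-16.2)-25.7| + |(-27.8)-22.6| = 41.9 + 50.4 = 92.3

92.3


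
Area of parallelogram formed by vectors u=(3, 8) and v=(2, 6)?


|u x v| = |3*6 - 8*2|
= |18 - 16| = 2

2


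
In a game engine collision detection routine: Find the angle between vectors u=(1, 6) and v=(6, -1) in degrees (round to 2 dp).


u.v = 0, |u| = sqrt(37) = 6.0828, |v| = sqrt(37) = 6.0828
cos(theta) = u.v/(|u||v|) = 0/sqrt(1369) = 0
theta = acos(0) = 90 degrees

90 degrees


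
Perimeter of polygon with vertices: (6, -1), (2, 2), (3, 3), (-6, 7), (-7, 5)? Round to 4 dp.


Sides: (6, -1)->(2, 2): sqrt(25) = 5, (2, 2)->(3, 3): sqrt(2) = 1.414214, (3, 3)->(-6, 7): sqrt(97) = 9.848858, (-6, 7)->(-7, 5): sqrt(5) = 2.236068, (-7, 5)->(6, -1): sqrt(205) = 14.317821
Sum = 32.816961
Perimeter = 32.817

32.817


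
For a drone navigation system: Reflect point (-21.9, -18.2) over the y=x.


Reflection over y=x: (x,y) -> (y,x)
(-21.9, -18.2) -> (-18.2, -21.9)

(-18.2, -21.9)


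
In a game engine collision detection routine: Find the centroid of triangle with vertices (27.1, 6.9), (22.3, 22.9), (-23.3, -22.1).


Centroid = ((x_A+x_B+x_C)/3, (y_A+y_B+y_C)/3)
= ((27.1+22.3+(-23.3))/3, (6.9+22.9+(-22.1))/3)
= (8.7, 2.5667)

(8.7, 2.5667)


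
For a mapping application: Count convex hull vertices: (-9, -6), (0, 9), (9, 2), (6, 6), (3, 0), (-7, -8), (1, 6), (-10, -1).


Convex hull vertices (CCW): (-10, -1), (-9, -6), (-7, -8), (9, 2), (6, 6), (0, 9)
Count = 6

6


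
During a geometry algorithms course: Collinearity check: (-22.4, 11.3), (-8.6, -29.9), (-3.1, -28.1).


Cross product: ((-8.6)-(-22.4))*((-28.1)-11.3) - ((-29.9)-11.3)*((-3.1)-(-22.4))
= 251.44

No, not collinear


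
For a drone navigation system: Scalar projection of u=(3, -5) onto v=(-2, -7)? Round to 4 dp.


u.v = 29, |v| = sqrt(53) = 7.2801
Scalar projection = u.v / |v| = 29 / sqrt(53) = 3.9835

3.9835


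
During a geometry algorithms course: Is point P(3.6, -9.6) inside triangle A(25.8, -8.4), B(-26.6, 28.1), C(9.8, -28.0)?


Cross products: AB x AP = 873.18, BC x BP = 321.94, CA x CP = 415.92
All same sign? yes

Yes, inside


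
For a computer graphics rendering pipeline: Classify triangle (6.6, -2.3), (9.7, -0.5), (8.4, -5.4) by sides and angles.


Side lengths squared: AB^2=12.85, BC^2=25.7, CA^2=12.85
Sorted: [12.85, 12.85, 25.7]
By sides: Isosceles, By angles: Right

Isosceles, Right


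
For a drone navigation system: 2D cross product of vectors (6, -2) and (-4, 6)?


u x v = u_x*v_y - u_y*v_x = 6*6 - (-2)*(-4)
= 36 - 8 = 28

28


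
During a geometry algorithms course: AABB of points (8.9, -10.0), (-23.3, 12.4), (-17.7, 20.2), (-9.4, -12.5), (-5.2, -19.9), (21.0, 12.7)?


x range: [-23.3, 21]
y range: [-19.9, 20.2]
Bounding box: (-23.3,-19.9) to (21,20.2)

(-23.3,-19.9) to (21,20.2)


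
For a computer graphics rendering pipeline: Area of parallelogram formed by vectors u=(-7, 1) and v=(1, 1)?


|u x v| = |(-7)*1 - 1*1|
= |(-7) - 1| = 8

8


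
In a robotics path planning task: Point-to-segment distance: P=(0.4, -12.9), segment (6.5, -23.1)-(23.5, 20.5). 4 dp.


Project P onto AB: t = 0.1557 (clamped to [0,1])
Closest point on segment: (9.1472, -16.3106)
Distance: 9.3886

9.3886


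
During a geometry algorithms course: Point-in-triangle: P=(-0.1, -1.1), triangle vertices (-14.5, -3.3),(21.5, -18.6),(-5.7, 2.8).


Cross products: AB x AP = 299.52, BC x BP = -13.76, CA x CP = 68.48
All same sign? no

No, outside


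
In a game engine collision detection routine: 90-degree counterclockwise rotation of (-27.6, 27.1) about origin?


90° CCW: (x,y) -> (-y, x)
(-27.6,27.1) -> (-27.1, -27.6)

(-27.1, -27.6)


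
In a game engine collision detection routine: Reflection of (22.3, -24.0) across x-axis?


Reflection over x-axis: (x,y) -> (x,-y)
(22.3, -24) -> (22.3, 24)

(22.3, 24)


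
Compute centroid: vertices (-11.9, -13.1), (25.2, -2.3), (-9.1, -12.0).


Centroid = ((x_A+x_B+x_C)/3, (y_A+y_B+y_C)/3)
= (((-11.9)+25.2+(-9.1))/3, ((-13.1)+(-2.3)+(-12))/3)
= (1.4, -9.1333)

(1.4, -9.1333)


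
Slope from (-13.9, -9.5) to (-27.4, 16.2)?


slope = (y2-y1)/(x2-x1) = (16.2-(-9.5))/((-27.4)-(-13.9)) = 25.7/(-13.5) = -1.9037

-1.9037


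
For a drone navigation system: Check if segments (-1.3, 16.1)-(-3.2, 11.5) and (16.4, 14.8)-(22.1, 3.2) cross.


Cross products: d1=-197.91, d2=-246.17, d3=83.89, d4=132.15
d1*d2 < 0 and d3*d4 < 0? no

No, they don't intersect


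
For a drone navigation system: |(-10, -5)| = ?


|u| = sqrt((-10)^2 + (-5)^2) = sqrt(125) = 11.1803

11.1803


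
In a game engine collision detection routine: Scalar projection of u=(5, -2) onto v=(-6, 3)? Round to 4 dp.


u.v = -36, |v| = sqrt(45) = 6.7082
Scalar projection = u.v / |v| = -36 / sqrt(45) = -5.3666

-5.3666


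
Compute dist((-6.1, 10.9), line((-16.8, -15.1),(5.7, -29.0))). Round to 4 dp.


|cross product| = 733.73
|line direction| = sqrt(699.46) = 26.4473
Distance = 733.73/sqrt(699.46) = 27.7431

27.7431


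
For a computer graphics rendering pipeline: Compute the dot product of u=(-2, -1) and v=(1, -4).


u . v = u_x*v_x + u_y*v_y = (-2)*1 + (-1)*(-4)
= (-2) + 4 = 2

2


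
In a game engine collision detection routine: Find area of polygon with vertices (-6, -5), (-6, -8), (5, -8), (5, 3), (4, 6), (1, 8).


Shoelace sum: ((-6)*(-8) - (-6)*(-5)) + ((-6)*(-8) - 5*(-8)) + (5*3 - 5*(-8)) + (5*6 - 4*3) + (4*8 - 1*6) + (1*(-5) - (-6)*8)
= 248
Area = |248|/2 = 124

124


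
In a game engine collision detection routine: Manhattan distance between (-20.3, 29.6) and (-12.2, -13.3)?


|(-20.3)-(-12.2)| + |29.6-(-13.3)| = 8.1 + 42.9 = 51

51


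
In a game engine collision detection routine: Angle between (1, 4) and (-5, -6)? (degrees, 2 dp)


u.v = -29, |u| = sqrt(17) = 4.1231, |v| = sqrt(61) = 7.8102
cos(theta) = u.v/(|u||v|) = -29/sqrt(1037) = -0.900552
theta = acos(-0.900552) = 154.23 degrees

154.23 degrees


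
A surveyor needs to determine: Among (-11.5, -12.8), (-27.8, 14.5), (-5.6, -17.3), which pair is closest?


d(P0,P1) = 31.7959, d(P0,P2) = 7.4202, d(P1,P2) = 38.7825
Closest: P0 and P2

Closest pair: (-11.5, -12.8) and (-5.6, -17.3), distance = 7.4202


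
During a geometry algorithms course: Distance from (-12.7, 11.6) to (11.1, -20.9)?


dx=23.8, dy=-32.5
d^2 = 23.8^2 + (-32.5)^2 = 1622.69
d = sqrt(1622.69) = 40.2826

40.2826


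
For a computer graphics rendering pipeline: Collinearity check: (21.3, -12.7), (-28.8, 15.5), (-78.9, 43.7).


Cross product: ((-28.8)-21.3)*(43.7-(-12.7)) - (15.5-(-12.7))*((-78.9)-21.3)
= 0

Yes, collinear


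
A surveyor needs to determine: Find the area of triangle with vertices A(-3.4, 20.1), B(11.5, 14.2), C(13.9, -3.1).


Area = |x_A(y_B-y_C) + x_B(y_C-y_A) + x_C(y_A-y_B)|/2
= |(-58.82) + (-266.8) + 82.01|/2
= 243.61/2 = 121.805

121.805


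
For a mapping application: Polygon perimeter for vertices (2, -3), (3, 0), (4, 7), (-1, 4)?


Sides: (2, -3)->(3, 0): sqrt(10) = 3.162278, (3, 0)->(4, 7): sqrt(50) = 7.071068, (4, 7)->(-1, 4): sqrt(34) = 5.830952, (-1, 4)->(2, -3): sqrt(58) = 7.615773
Sum = 23.680071
Perimeter = 23.6801

23.6801


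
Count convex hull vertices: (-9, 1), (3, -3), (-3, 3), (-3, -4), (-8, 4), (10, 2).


Convex hull vertices (CCW): (-9, 1), (-3, -4), (3, -3), (10, 2), (-8, 4)
Count = 5

5


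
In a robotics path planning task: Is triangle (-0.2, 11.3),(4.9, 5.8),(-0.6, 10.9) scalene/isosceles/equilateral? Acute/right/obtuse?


Side lengths squared: AB^2=56.26, BC^2=56.26, CA^2=0.32
Sorted: [0.32, 56.26, 56.26]
By sides: Isosceles, By angles: Acute

Isosceles, Acute


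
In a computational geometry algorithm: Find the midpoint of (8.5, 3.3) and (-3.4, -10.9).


M = ((8.5+(-3.4))/2, (3.3+(-10.9))/2)
= (2.55, -3.8)

(2.55, -3.8)


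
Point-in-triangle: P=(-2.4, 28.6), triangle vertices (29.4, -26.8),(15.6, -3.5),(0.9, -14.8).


Cross products: AB x AP = -23.58, BC x BP = -675.27, CA x CP = 1197.3
All same sign? no

No, outside


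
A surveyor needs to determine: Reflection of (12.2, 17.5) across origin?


Reflection over origin: (x,y) -> (-x,-y)
(12.2, 17.5) -> (-12.2, -17.5)

(-12.2, -17.5)


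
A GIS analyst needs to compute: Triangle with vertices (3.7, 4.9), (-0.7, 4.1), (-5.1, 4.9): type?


Side lengths squared: AB^2=20, BC^2=20, CA^2=77.44
Sorted: [20, 20, 77.44]
By sides: Isosceles, By angles: Obtuse

Isosceles, Obtuse


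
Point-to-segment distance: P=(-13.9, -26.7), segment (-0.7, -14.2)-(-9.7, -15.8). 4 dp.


Project P onto AB: t = 1 (clamped to [0,1])
Closest point on segment: (-9.7, -15.8)
Distance: 11.6812

11.6812


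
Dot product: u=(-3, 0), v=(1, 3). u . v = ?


u . v = u_x*v_x + u_y*v_y = (-3)*1 + 0*3
= (-3) + 0 = -3

-3


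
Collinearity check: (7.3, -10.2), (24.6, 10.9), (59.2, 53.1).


Cross product: (24.6-7.3)*(53.1-(-10.2)) - (10.9-(-10.2))*(59.2-7.3)
= 0

Yes, collinear


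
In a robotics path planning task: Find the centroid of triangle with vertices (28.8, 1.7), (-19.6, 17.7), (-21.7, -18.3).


Centroid = ((x_A+x_B+x_C)/3, (y_A+y_B+y_C)/3)
= ((28.8+(-19.6)+(-21.7))/3, (1.7+17.7+(-18.3))/3)
= (-4.1667, 0.3667)

(-4.1667, 0.3667)


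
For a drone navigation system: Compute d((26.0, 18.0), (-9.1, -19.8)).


dx=-35.1, dy=-37.8
d^2 = (-35.1)^2 + (-37.8)^2 = 2660.85
d = sqrt(2660.85) = 51.5834

51.5834


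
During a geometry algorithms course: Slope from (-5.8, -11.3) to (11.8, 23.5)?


slope = (y2-y1)/(x2-x1) = (23.5-(-11.3))/(11.8-(-5.8)) = 34.8/17.6 = 1.9773

1.9773


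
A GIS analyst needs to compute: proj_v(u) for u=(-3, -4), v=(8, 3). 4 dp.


u.v = -36, |v| = sqrt(73) = 8.544
Scalar projection = u.v / |v| = -36 / sqrt(73) = -4.2135

-4.2135


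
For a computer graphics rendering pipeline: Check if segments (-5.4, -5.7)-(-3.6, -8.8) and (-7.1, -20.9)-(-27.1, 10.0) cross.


Cross products: d1=-356.53, d2=-350.15, d3=-32.63, d4=-39.01
d1*d2 < 0 and d3*d4 < 0? no

No, they don't intersect


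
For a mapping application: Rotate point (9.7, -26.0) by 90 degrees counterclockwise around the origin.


90° CCW: (x,y) -> (-y, x)
(9.7,-26) -> (26, 9.7)

(26, 9.7)


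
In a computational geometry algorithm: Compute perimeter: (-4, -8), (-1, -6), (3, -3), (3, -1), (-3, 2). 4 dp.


Sides: (-4, -8)->(-1, -6): sqrt(13) = 3.605551, (-1, -6)->(3, -3): sqrt(25) = 5, (3, -3)->(3, -1): sqrt(4) = 2, (3, -1)->(-3, 2): sqrt(45) = 6.708204, (-3, 2)->(-4, -8): sqrt(101) = 10.049876
Sum = 27.363631
Perimeter = 27.3636

27.3636


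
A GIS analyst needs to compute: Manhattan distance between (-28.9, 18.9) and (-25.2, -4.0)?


|(-28.9)-(-25.2)| + |18.9-(-4)| = 3.7 + 22.9 = 26.6

26.6


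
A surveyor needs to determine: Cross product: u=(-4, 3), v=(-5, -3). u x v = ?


u x v = u_x*v_y - u_y*v_x = (-4)*(-3) - 3*(-5)
= 12 - (-15) = 27

27


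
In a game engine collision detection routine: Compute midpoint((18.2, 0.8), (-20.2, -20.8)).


M = ((18.2+(-20.2))/2, (0.8+(-20.8))/2)
= (-1, -10)

(-1, -10)


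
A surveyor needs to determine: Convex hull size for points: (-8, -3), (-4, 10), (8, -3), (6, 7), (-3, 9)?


Convex hull vertices (CCW): (-8, -3), (8, -3), (6, 7), (-4, 10)
Count = 4

4


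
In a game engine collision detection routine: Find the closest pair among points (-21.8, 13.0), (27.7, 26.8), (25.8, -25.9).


d(P0,P1) = 51.3876, d(P0,P2) = 61.4733, d(P1,P2) = 52.7342
Closest: P0 and P1

Closest pair: (-21.8, 13.0) and (27.7, 26.8), distance = 51.3876


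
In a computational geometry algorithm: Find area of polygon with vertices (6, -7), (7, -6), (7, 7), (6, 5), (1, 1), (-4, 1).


Shoelace sum: (6*(-6) - 7*(-7)) + (7*7 - 7*(-6)) + (7*5 - 6*7) + (6*1 - 1*5) + (1*1 - (-4)*1) + ((-4)*(-7) - 6*1)
= 125
Area = |125|/2 = 62.5

62.5


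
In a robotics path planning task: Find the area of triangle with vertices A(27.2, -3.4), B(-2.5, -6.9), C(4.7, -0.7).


Area = |x_A(y_B-y_C) + x_B(y_C-y_A) + x_C(y_A-y_B)|/2
= |(-168.64) + (-6.75) + 16.45|/2
= 158.94/2 = 79.47

79.47


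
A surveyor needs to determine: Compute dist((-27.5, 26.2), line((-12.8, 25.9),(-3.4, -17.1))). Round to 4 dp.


|cross product| = 629.28
|line direction| = sqrt(1937.36) = 44.0155
Distance = 629.28/sqrt(1937.36) = 14.2968

14.2968


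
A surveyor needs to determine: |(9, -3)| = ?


|u| = sqrt(9^2 + (-3)^2) = sqrt(90) = 9.4868

9.4868


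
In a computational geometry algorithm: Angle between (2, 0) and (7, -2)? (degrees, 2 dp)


u.v = 14, |u| = sqrt(4) = 2, |v| = sqrt(53) = 7.2801
cos(theta) = u.v/(|u||v|) = 14/sqrt(212) = 0.961524
theta = acos(0.961524) = 15.95 degrees

15.95 degrees


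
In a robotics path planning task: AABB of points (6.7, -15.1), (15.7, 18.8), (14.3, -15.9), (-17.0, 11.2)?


x range: [-17, 15.7]
y range: [-15.9, 18.8]
Bounding box: (-17,-15.9) to (15.7,18.8)

(-17,-15.9) to (15.7,18.8)


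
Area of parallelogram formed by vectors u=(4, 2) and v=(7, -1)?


|u x v| = |4*(-1) - 2*7|
= |(-4) - 14| = 18

18


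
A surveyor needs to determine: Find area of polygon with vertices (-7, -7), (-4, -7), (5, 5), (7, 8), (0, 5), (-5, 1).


Shoelace sum: ((-7)*(-7) - (-4)*(-7)) + ((-4)*5 - 5*(-7)) + (5*8 - 7*5) + (7*5 - 0*8) + (0*1 - (-5)*5) + ((-5)*(-7) - (-7)*1)
= 143
Area = |143|/2 = 71.5

71.5


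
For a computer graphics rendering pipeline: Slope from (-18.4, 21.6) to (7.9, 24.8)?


slope = (y2-y1)/(x2-x1) = (24.8-21.6)/(7.9-(-18.4)) = 3.2/26.3 = 0.1217

0.1217


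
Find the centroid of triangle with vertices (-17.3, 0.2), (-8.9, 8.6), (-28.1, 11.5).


Centroid = ((x_A+x_B+x_C)/3, (y_A+y_B+y_C)/3)
= (((-17.3)+(-8.9)+(-28.1))/3, (0.2+8.6+11.5)/3)
= (-18.1, 6.7667)

(-18.1, 6.7667)


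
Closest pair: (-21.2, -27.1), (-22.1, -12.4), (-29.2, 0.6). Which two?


d(P0,P1) = 14.7275, d(P0,P2) = 28.8321, d(P1,P2) = 14.8125
Closest: P0 and P1

Closest pair: (-21.2, -27.1) and (-22.1, -12.4), distance = 14.7275


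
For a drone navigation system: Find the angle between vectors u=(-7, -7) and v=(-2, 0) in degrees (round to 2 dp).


u.v = 14, |u| = sqrt(98) = 9.8995, |v| = sqrt(4) = 2
cos(theta) = u.v/(|u||v|) = 14/sqrt(392) = 0.707107
theta = acos(0.707107) = 45 degrees

45 degrees


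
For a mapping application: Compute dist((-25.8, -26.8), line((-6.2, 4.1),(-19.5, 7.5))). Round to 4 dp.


|cross product| = 477.61
|line direction| = sqrt(188.45) = 13.7277
Distance = 477.61/sqrt(188.45) = 34.7917

34.7917


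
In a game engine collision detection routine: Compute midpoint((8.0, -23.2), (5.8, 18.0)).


M = ((8+5.8)/2, ((-23.2)+18)/2)
= (6.9, -2.6)

(6.9, -2.6)


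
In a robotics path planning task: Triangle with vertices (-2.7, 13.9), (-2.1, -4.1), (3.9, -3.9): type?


Side lengths squared: AB^2=324.36, BC^2=36.04, CA^2=360.4
Sorted: [36.04, 324.36, 360.4]
By sides: Scalene, By angles: Right

Scalene, Right


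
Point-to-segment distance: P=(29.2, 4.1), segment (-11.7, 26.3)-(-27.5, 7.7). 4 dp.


Project P onto AB: t = 0 (clamped to [0,1])
Closest point on segment: (-11.7, 26.3)
Distance: 46.5365

46.5365


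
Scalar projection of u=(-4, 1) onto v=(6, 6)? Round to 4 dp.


u.v = -18, |v| = sqrt(72) = 8.4853
Scalar projection = u.v / |v| = -18 / sqrt(72) = -2.1213

-2.1213


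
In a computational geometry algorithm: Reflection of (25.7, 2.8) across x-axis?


Reflection over x-axis: (x,y) -> (x,-y)
(25.7, 2.8) -> (25.7, -2.8)

(25.7, -2.8)


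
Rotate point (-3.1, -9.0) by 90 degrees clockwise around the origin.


90° CW: (x,y) -> (y, -x)
(-3.1,-9) -> (-9, 3.1)

(-9, 3.1)


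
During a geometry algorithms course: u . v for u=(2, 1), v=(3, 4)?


u . v = u_x*v_x + u_y*v_y = 2*3 + 1*4
= 6 + 4 = 10

10


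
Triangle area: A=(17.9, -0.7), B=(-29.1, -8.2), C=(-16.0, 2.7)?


Area = |x_A(y_B-y_C) + x_B(y_C-y_A) + x_C(y_A-y_B)|/2
= |(-195.11) + (-98.94) + (-120)|/2
= 414.05/2 = 207.025

207.025


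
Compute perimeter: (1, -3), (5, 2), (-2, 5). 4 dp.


Sides: (1, -3)->(5, 2): sqrt(41) = 6.403124, (5, 2)->(-2, 5): sqrt(58) = 7.615773, (-2, 5)->(1, -3): sqrt(73) = 8.544004
Sum = 22.562901
Perimeter = 22.5629

22.5629


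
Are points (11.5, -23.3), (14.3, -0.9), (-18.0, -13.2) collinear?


Cross product: (14.3-11.5)*((-13.2)-(-23.3)) - ((-0.9)-(-23.3))*((-18)-11.5)
= 689.08

No, not collinear


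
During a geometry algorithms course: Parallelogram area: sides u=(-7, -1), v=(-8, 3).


|u x v| = |(-7)*3 - (-1)*(-8)|
= |(-21) - 8| = 29

29


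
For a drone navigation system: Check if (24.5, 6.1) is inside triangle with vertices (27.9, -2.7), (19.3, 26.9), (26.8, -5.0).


Cross products: AB x AP = 24.96, BC x BP = 9.88, CA x CP = 17.5
All same sign? yes

Yes, inside


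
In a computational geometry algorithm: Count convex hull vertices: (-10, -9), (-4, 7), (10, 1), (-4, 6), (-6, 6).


Convex hull vertices (CCW): (-10, -9), (10, 1), (-4, 7), (-6, 6)
Count = 4

4


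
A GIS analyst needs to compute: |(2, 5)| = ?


|u| = sqrt(2^2 + 5^2) = sqrt(29) = 5.3852

5.3852


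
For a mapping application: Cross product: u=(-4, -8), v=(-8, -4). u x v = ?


u x v = u_x*v_y - u_y*v_x = (-4)*(-4) - (-8)*(-8)
= 16 - 64 = -48

-48


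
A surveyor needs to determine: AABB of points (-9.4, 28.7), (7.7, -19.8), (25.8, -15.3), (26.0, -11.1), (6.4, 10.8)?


x range: [-9.4, 26]
y range: [-19.8, 28.7]
Bounding box: (-9.4,-19.8) to (26,28.7)

(-9.4,-19.8) to (26,28.7)


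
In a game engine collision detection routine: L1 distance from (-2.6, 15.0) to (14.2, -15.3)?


|(-2.6)-14.2| + |15-(-15.3)| = 16.8 + 30.3 = 47.1

47.1


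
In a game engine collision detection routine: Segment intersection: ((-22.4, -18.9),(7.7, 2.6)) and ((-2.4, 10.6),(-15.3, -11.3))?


Cross products: d1=-57.45, d2=324.39, d3=457.95, d4=76.11
d1*d2 < 0 and d3*d4 < 0? no

No, they don't intersect


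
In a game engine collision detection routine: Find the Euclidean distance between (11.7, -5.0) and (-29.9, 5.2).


dx=-41.6, dy=10.2
d^2 = (-41.6)^2 + 10.2^2 = 1834.6
d = sqrt(1834.6) = 42.8322

42.8322


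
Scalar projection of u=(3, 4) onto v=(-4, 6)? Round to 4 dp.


u.v = 12, |v| = sqrt(52) = 7.2111
Scalar projection = u.v / |v| = 12 / sqrt(52) = 1.6641

1.6641


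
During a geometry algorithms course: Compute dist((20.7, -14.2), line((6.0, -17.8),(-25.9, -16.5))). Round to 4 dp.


|cross product| = 133.95
|line direction| = sqrt(1019.3) = 31.9265
Distance = 133.95/sqrt(1019.3) = 4.1956

4.1956


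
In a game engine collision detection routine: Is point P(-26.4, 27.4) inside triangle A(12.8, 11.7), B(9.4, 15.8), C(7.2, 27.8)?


Cross products: AB x AP = 107.34, BC x BP = 404.08, CA x CP = -543.2
All same sign? no

No, outside


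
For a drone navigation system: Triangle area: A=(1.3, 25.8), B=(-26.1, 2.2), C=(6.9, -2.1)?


Area = |x_A(y_B-y_C) + x_B(y_C-y_A) + x_C(y_A-y_B)|/2
= |5.59 + 728.19 + 162.84|/2
= 896.62/2 = 448.31

448.31


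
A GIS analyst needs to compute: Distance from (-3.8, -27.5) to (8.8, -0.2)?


dx=12.6, dy=27.3
d^2 = 12.6^2 + 27.3^2 = 904.05
d = sqrt(904.05) = 30.0674

30.0674


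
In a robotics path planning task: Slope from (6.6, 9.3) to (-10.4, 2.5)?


slope = (y2-y1)/(x2-x1) = (2.5-9.3)/((-10.4)-6.6) = (-6.8)/(-17) = 0.4

0.4


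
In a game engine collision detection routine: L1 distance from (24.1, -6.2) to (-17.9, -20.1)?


|24.1-(-17.9)| + |(-6.2)-(-20.1)| = 42 + 13.9 = 55.9

55.9


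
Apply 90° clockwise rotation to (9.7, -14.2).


90° CW: (x,y) -> (y, -x)
(9.7,-14.2) -> (-14.2, -9.7)

(-14.2, -9.7)


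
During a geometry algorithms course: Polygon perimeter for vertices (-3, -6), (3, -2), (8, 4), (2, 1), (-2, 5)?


Sides: (-3, -6)->(3, -2): sqrt(52) = 7.211103, (3, -2)->(8, 4): sqrt(61) = 7.81025, (8, 4)->(2, 1): sqrt(45) = 6.708204, (2, 1)->(-2, 5): sqrt(32) = 5.656854, (-2, 5)->(-3, -6): sqrt(122) = 11.045361
Sum = 38.431772
Perimeter = 38.4318

38.4318


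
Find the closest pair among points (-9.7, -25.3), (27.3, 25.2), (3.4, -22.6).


d(P0,P1) = 62.6039, d(P0,P2) = 13.3754, d(P1,P2) = 53.442
Closest: P0 and P2

Closest pair: (-9.7, -25.3) and (3.4, -22.6), distance = 13.3754


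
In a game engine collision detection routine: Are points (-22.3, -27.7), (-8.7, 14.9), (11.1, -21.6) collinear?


Cross product: ((-8.7)-(-22.3))*((-21.6)-(-27.7)) - (14.9-(-27.7))*(11.1-(-22.3))
= -1339.88

No, not collinear


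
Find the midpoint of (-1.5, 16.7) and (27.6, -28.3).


M = (((-1.5)+27.6)/2, (16.7+(-28.3))/2)
= (13.05, -5.8)

(13.05, -5.8)


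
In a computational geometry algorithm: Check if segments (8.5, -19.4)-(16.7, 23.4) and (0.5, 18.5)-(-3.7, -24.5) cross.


Cross products: d1=503.18, d2=676.02, d3=653.18, d4=480.34
d1*d2 < 0 and d3*d4 < 0? no

No, they don't intersect


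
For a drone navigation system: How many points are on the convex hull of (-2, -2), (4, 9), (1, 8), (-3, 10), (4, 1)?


Convex hull vertices (CCW): (-3, 10), (-2, -2), (4, 1), (4, 9)
Count = 4

4


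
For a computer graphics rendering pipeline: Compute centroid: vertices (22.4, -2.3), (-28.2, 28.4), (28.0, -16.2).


Centroid = ((x_A+x_B+x_C)/3, (y_A+y_B+y_C)/3)
= ((22.4+(-28.2)+28)/3, ((-2.3)+28.4+(-16.2))/3)
= (7.4, 3.3)

(7.4, 3.3)


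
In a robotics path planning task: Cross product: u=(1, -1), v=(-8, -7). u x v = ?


u x v = u_x*v_y - u_y*v_x = 1*(-7) - (-1)*(-8)
= (-7) - 8 = -15

-15


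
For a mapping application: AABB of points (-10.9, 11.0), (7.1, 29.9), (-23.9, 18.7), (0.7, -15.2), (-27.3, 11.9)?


x range: [-27.3, 7.1]
y range: [-15.2, 29.9]
Bounding box: (-27.3,-15.2) to (7.1,29.9)

(-27.3,-15.2) to (7.1,29.9)


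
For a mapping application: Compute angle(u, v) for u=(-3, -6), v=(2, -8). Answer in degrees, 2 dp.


u.v = 42, |u| = sqrt(45) = 6.7082, |v| = sqrt(68) = 8.2462
cos(theta) = u.v/(|u||v|) = 42/sqrt(3060) = 0.759257
theta = acos(0.759257) = 40.6 degrees

40.6 degrees


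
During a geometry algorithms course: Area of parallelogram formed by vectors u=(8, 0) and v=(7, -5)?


|u x v| = |8*(-5) - 0*7|
= |(-40) - 0| = 40

40


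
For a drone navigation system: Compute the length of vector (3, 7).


|u| = sqrt(3^2 + 7^2) = sqrt(58) = 7.6158

7.6158


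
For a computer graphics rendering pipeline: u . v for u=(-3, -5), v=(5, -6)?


u . v = u_x*v_x + u_y*v_y = (-3)*5 + (-5)*(-6)
= (-15) + 30 = 15

15


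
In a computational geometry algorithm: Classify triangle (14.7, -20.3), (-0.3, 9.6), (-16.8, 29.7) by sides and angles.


Side lengths squared: AB^2=1119.01, BC^2=676.26, CA^2=3492.25
Sorted: [676.26, 1119.01, 3492.25]
By sides: Scalene, By angles: Obtuse

Scalene, Obtuse


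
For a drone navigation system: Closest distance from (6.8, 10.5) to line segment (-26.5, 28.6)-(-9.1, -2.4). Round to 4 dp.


Project P onto AB: t = 0.9025 (clamped to [0,1])
Closest point on segment: (-10.7968, 0.6231)
Distance: 20.1792

20.1792


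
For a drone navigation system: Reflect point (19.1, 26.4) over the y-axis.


Reflection over y-axis: (x,y) -> (-x,y)
(19.1, 26.4) -> (-19.1, 26.4)

(-19.1, 26.4)


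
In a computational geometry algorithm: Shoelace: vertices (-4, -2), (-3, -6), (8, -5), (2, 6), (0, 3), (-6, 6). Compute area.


Shoelace sum: ((-4)*(-6) - (-3)*(-2)) + ((-3)*(-5) - 8*(-6)) + (8*6 - 2*(-5)) + (2*3 - 0*6) + (0*6 - (-6)*3) + ((-6)*(-2) - (-4)*6)
= 199
Area = |199|/2 = 99.5

99.5


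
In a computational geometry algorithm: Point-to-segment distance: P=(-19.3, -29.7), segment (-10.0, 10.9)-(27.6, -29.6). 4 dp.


Project P onto AB: t = 0.4239 (clamped to [0,1])
Closest point on segment: (5.9389, -6.2683)
Distance: 34.4391

34.4391


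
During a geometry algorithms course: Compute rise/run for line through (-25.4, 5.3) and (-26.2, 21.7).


slope = (y2-y1)/(x2-x1) = (21.7-5.3)/((-26.2)-(-25.4)) = 16.4/(-0.8) = -20.5

-20.5


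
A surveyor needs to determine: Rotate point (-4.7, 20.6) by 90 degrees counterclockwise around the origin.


90° CCW: (x,y) -> (-y, x)
(-4.7,20.6) -> (-20.6, -4.7)

(-20.6, -4.7)


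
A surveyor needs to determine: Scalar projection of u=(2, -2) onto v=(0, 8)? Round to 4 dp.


u.v = -16, |v| = sqrt(64) = 8
Scalar projection = u.v / |v| = -16 / sqrt(64) = -2

-2


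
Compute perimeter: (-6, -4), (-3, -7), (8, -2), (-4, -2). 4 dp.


Sides: (-6, -4)->(-3, -7): sqrt(18) = 4.242641, (-3, -7)->(8, -2): sqrt(146) = 12.083046, (8, -2)->(-4, -2): sqrt(144) = 12, (-4, -2)->(-6, -4): sqrt(8) = 2.828427
Sum = 31.154114
Perimeter = 31.1541

31.1541


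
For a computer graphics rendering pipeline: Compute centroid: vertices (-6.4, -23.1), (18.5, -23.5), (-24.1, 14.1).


Centroid = ((x_A+x_B+x_C)/3, (y_A+y_B+y_C)/3)
= (((-6.4)+18.5+(-24.1))/3, ((-23.1)+(-23.5)+14.1)/3)
= (-4, -10.8333)

(-4, -10.8333)


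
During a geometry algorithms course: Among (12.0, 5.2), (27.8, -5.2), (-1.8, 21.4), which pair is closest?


d(P0,P1) = 18.9156, d(P0,P2) = 21.281, d(P1,P2) = 39.796
Closest: P0 and P1

Closest pair: (12.0, 5.2) and (27.8, -5.2), distance = 18.9156


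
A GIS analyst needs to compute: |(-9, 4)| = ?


|u| = sqrt((-9)^2 + 4^2) = sqrt(97) = 9.8489

9.8489


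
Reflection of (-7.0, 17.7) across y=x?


Reflection over y=x: (x,y) -> (y,x)
(-7, 17.7) -> (17.7, -7)

(17.7, -7)


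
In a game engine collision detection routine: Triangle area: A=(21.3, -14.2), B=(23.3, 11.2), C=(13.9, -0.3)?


Area = |x_A(y_B-y_C) + x_B(y_C-y_A) + x_C(y_A-y_B)|/2
= |244.95 + 323.87 + (-353.06)|/2
= 215.76/2 = 107.88

107.88


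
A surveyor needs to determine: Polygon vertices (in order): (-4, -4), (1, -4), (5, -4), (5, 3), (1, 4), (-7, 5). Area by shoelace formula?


Shoelace sum: ((-4)*(-4) - 1*(-4)) + (1*(-4) - 5*(-4)) + (5*3 - 5*(-4)) + (5*4 - 1*3) + (1*5 - (-7)*4) + ((-7)*(-4) - (-4)*5)
= 169
Area = |169|/2 = 84.5

84.5


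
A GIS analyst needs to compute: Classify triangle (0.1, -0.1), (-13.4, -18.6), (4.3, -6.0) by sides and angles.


Side lengths squared: AB^2=524.5, BC^2=472.05, CA^2=52.45
Sorted: [52.45, 472.05, 524.5]
By sides: Scalene, By angles: Right

Scalene, Right


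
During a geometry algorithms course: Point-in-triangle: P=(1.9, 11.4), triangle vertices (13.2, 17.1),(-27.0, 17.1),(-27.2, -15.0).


Cross products: AB x AP = 229.14, BC x BP = 928.83, CA x CP = 132.45
All same sign? yes

Yes, inside


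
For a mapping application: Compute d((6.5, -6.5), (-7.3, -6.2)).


dx=-13.8, dy=0.3
d^2 = (-13.8)^2 + 0.3^2 = 190.53
d = sqrt(190.53) = 13.8033

13.8033


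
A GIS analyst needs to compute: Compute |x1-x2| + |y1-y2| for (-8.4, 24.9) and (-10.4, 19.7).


|(-8.4)-(-10.4)| + |24.9-19.7| = 2 + 5.2 = 7.2

7.2


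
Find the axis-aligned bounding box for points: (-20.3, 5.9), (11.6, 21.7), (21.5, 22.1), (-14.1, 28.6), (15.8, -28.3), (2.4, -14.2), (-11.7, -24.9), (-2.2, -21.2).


x range: [-20.3, 21.5]
y range: [-28.3, 28.6]
Bounding box: (-20.3,-28.3) to (21.5,28.6)

(-20.3,-28.3) to (21.5,28.6)


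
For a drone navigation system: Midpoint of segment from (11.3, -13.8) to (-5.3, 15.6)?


M = ((11.3+(-5.3))/2, ((-13.8)+15.6)/2)
= (3, 0.9)

(3, 0.9)


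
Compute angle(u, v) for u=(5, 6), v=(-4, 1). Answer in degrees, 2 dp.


u.v = -14, |u| = sqrt(61) = 7.8102, |v| = sqrt(17) = 4.1231
cos(theta) = u.v/(|u||v|) = -14/sqrt(1037) = -0.434749
theta = acos(-0.434749) = 115.77 degrees

115.77 degrees


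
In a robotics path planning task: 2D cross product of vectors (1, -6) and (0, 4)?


u x v = u_x*v_y - u_y*v_x = 1*4 - (-6)*0
= 4 - 0 = 4

4


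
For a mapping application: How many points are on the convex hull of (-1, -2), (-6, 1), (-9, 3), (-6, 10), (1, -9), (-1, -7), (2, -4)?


Convex hull vertices (CCW): (-9, 3), (-1, -7), (1, -9), (2, -4), (-6, 10)
Count = 5

5


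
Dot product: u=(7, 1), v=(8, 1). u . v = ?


u . v = u_x*v_x + u_y*v_y = 7*8 + 1*1
= 56 + 1 = 57

57


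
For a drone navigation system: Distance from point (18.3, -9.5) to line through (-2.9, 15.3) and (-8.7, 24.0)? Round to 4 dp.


|cross product| = 40.6
|line direction| = sqrt(109.33) = 10.4561
Distance = 40.6/sqrt(109.33) = 3.8829

3.8829


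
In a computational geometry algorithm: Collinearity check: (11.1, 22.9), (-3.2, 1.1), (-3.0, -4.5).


Cross product: ((-3.2)-11.1)*((-4.5)-22.9) - (1.1-22.9)*((-3)-11.1)
= 84.44

No, not collinear


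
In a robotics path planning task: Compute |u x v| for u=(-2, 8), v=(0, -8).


|u x v| = |(-2)*(-8) - 8*0|
= |16 - 0| = 16

16


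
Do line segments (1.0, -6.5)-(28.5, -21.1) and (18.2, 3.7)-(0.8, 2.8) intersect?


Cross products: d1=162, d2=440.79, d3=531.62, d4=252.83
d1*d2 < 0 and d3*d4 < 0? no

No, they don't intersect


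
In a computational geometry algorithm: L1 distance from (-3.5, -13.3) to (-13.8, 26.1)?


|(-3.5)-(-13.8)| + |(-13.3)-26.1| = 10.3 + 39.4 = 49.7

49.7
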